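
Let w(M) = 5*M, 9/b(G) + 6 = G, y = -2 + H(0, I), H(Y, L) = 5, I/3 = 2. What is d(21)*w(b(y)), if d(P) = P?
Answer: -315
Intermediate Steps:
I = 6 (I = 3*2 = 6)
y = 3 (y = -2 + 5 = 3)
b(G) = 9/(-6 + G)
d(21)*w(b(y)) = 21*(5*(9/(-6 + 3))) = 21*(5*(9/(-3))) = 21*(5*(9*(-1/3))) = 21*(5*(-3)) = 21*(-15) = -315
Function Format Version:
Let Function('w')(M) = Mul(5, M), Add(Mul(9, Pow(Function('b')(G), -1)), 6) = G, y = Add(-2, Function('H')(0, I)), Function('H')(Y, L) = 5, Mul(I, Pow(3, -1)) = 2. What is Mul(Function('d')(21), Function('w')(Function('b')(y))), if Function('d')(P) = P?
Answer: -315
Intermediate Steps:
I = 6 (I = Mul(3, 2) = 6)
y = 3 (y = Add(-2, 5) = 3)
Function('b')(G) = Mul(9, Pow(Add(-6, G), -1))
Mul(Function('d')(21), Function('w')(Function('b')(y))) = Mul(21, Mul(5, Mul(9, Pow(Add(-6, 3), -1)))) = Mul(21, Mul(5, Mul(9, Pow(-3, -1)))) = Mul(21, Mul(5, Mul(9, Rational(-1, 3)))) = Mul(21, Mul(5, -3)) = Mul(21, -15) = -315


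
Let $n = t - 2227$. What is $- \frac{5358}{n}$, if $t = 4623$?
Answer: $- \frac{2679}{1198} \approx -2.2362$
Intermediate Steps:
$n = 2396$ ($n = 4623 - 2227 = 2396$)
$- \frac{5358}{n} = - \frac{5358}{2396} = \left(-5358\right) \frac{1}{2396} = - \frac{2679}{1198}$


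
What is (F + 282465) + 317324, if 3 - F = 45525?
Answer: 554267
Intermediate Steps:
F = -45522 (F = 3 - 1*45525 = 3 - 45525 = -45522)
(F + 282465) + 317324 = (-45522 + 282465) + 317324 = 236943 + 317324 = 554267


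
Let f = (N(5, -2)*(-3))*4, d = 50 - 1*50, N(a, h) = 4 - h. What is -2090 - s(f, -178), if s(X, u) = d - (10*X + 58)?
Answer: -2752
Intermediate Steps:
d = 0 (d = 50 - 50 = 0)
f = -72 (f = ((4 - 1*(-2))*(-3))*4 = ((4 + 2)*(-3))*4 = (6*(-3))*4 = -18*4 = -72)
s(X, u) = -58 - 10*X (s(X, u) = 0 - (10*X + 58) = 0 - (58 + 10*X) = 0 + (-58 - 10*X) = -58 - 10*X)
-2090 - s(f, -178) = -2090 - (-58 - 10*(-72)) = -2090 - (-58 + 720) = -2090 - 1*662 = -2090 - 662 = -2752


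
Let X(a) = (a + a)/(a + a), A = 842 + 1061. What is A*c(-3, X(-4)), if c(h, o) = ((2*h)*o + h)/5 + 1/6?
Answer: -93247/30 ≈ -3108.2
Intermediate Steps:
A = 1903
X(a) = 1 (X(a) = (2*a)/((2*a)) = (2*a)*(1/(2*a)) = 1)
c(h, o) = 1/6 + h/5 + 2*h*o/5 (c(h, o) = (2*h*o + h)*(1/5) + 1*(1/6) = (h + 2*h*o)*(1/5) + 1/6 = (h/5 + 2*h*o/5) + 1/6 = 1/6 + h/5 + 2*h*o/5)
A*c(-3, X(-4)) = 1903*(1/6 + (1/5)*(-3) + (2/5)*(-3)*1) = 1903*(1/6 - 3/5 - 6/5) = 1903*(-49/30) = -93247/30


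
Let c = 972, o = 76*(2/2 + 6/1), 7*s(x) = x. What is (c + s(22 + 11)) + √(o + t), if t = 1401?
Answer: 6837/7 + √1933 ≈ 1020.7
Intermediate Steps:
s(x) = x/7
o = 532 (o = 76*(2*(½) + 6*1) = 76*(1 + 6) = 76*7 = 532)
(c + s(22 + 11)) + √(o + t) = (972 + (22 + 11)/7) + √(532 + 1401) = (972 + (⅐)*33) + √1933 = (972 + 33/7) + √1933 = 6837/7 + √1933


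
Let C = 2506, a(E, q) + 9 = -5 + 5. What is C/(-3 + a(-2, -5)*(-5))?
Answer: 179/3 ≈ 59.667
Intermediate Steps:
a(E, q) = -9 (a(E, q) = -9 + (-5 + 5) = -9 + 0 = -9)
C/(-3 + a(-2, -5)*(-5)) = 2506/(-3 - 9*(-5)) = 2506/(-3 + 45) = 2506/42 = 2506*(1/42) = 179/3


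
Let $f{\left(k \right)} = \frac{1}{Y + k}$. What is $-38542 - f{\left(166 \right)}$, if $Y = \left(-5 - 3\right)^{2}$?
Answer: $- \frac{8864661}{230} \approx -38542.0$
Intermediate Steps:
$Y = 64$ ($Y = \left(-8\right)^{2} = 64$)
$f{\left(k \right)} = \frac{1}{64 + k}$
$-38542 - f{\left(166 \right)} = -38542 - \frac{1}{64 + 166} = -38542 - \frac{1}{230} = - \frac{8864661}{230}$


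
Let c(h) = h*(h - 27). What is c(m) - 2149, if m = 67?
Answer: 531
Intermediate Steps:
c(h) = h*(-27 + h)
c(m) - 2149 = 67*(-27 + 67) - 2149 = 67*40 - 2149 = 2680 - 2149 = 531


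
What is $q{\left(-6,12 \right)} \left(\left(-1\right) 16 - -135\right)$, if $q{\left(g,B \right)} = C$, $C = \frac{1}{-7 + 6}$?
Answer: $-119$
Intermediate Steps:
$C = -1$ ($C = \frac{1}{-1} = -1$)
$q{\left(g,B \right)} = -1$
$q{\left(-6,12 \right)} \left(\left(-1\right) 16 - -135\right) = - (\left(-1\right) 16 - -135) = - (-16 + 135) = \left(-1\right) 119 = -119$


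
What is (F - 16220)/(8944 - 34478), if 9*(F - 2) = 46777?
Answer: 99185/229806 ≈ 0.43160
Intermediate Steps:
F = 46795/9 (F = 2 + (⅑)*46777 = 2 + 46777/9 = 46795/9 ≈ 5199.4)
(F - 16220)/(8944 - 34478) = (46795/9 - 16220)/(8944 - 34478) = -99185/9/(-25534) = -99185/9*(-1/25534) = 99185/229806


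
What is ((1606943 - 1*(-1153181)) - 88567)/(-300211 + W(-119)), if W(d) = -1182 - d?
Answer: -2671557/301274 ≈ -8.8675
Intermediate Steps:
((1606943 - 1*(-1153181)) - 88567)/(-300211 + W(-119)) = ((1606943 - 1*(-1153181)) - 88567)/(-300211 + (-1182 - 1*(-119))) = ((1606943 + 1153181) - 88567)/(-300211 + (-1182 + 119)) = (2760124 - 88567)/(-300211 - 1063) = 2671557/(-301274) = 2671557*(-1/301274) = -2671557/301274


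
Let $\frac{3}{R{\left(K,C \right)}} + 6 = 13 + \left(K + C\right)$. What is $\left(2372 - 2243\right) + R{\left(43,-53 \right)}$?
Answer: $128$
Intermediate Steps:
$R{\left(K,C \right)} = \frac{3}{7 + C + K}$ ($R{\left(K,C \right)} = \frac{3}{-6 + \left(13 + \left(K + C\right)\right)} = \frac{3}{-6 + \left(13 + \left(C + K\right)\right)} = \frac{3}{-6 + \left(13 + C + K\right)} = \frac{3}{7 + C + K}$)
$\left(2372 - 2243\right) + R{\left(43,-53 \right)} = \left(2372 - 2243\right) + \frac{3}{7 - 53 + 43} = 129 + \frac{3}{-3} = 129 + 3 \left(- \frac{1}{3}\right) = 129 - 1 = 128$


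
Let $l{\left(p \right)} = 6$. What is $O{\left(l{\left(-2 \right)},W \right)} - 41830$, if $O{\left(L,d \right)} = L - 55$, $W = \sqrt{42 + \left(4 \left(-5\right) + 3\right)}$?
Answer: $-41879$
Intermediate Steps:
$W = 5$ ($W = \sqrt{42 + \left(-20 + 3\right)} = \sqrt{42 - 17} = \sqrt{25} = 5$)
$O{\left(L,d \right)} = -55 + L$
$O{\left(l{\left(-2 \right)},W \right)} - 41830 = \left(-55 + 6\right) - 41830 = -49 - 41830 = -41879$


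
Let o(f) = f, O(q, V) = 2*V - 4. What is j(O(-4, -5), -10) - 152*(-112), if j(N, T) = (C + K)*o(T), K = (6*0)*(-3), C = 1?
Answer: 17014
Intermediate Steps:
O(q, V) = -4 + 2*V
K = 0 (K = 0*(-3) = 0)
j(N, T) = T (j(N, T) = (1 + 0)*T = 1*T = T)
j(O(-4, -5), -10) - 152*(-112) = -10 - 152*(-112) = -10 + 17024 = 17014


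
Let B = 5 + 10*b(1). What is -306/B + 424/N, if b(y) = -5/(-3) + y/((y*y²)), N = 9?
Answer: 32018/855 ≈ 37.448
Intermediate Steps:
b(y) = 5/3 + y⁻² (b(y) = -5*(-⅓) + y/(y³) = 5/3 + y/y³ = 5/3 + y⁻²)
B = 95/3 (B = 5 + 10*(5/3 + 1⁻²) = 5 + 10*(5/3 + 1) = 5 + 10*(8/3) = 5 + 80/3 = 95/3 ≈ 31.667)
-306/B + 424/N = -306/95/3 + 424/9 = -306*3/95 + 424*(⅑) = -918/95 + 424/9 = 32018/855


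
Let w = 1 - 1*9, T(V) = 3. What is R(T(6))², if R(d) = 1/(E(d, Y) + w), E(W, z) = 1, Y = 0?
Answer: 1/49 ≈ 0.020408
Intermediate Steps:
w = -8 (w = 1 - 9 = -8)
R(d) = -⅐ (R(d) = 1/(1 - 8) = 1/(-7) = -⅐)
R(T(6))² = (-⅐)² = 1/49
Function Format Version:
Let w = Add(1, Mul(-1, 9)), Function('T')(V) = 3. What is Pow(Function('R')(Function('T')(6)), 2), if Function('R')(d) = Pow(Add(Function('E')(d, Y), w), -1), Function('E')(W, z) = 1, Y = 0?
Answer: Rational(1, 49) ≈ 0.020408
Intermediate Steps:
w = -8 (w = Add(1, -9) = -8)
Function('R')(d) = Rational(-1, 7) (Function('R')(d) = Pow(Add(1, -8), -1) = Pow(-7, -1) = Rational(-1, 7))
Pow(Function('R')(Function('T')(6)), 2) = Pow(Rational(-1, 7), 2) = Rational(1, 49)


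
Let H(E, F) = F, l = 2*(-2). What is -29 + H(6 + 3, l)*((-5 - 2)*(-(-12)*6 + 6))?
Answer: 2155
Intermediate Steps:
l = -4
-29 + H(6 + 3, l)*((-5 - 2)*(-(-12)*6 + 6)) = -29 - 4*(-5 - 2)*(-(-12)*6 + 6) = -29 - (-28)*(-4*(-18) + 6) = -29 - (-28)*(72 + 6) = -29 - (-28)*78 = -29 - 4*(-546) = -29 + 2184 = 2155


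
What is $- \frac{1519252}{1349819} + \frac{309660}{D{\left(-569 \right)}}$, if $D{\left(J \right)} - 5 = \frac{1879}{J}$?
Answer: $\frac{39638661638138}{217320859} \approx 1.824 \cdot 10^{5}$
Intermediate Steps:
$D{\left(J \right)} = 5 + \frac{1879}{J}$
$- \frac{1519252}{1349819} + \frac{309660}{D{\left(-569 \right)}} = - \frac{1519252}{1349819} + \frac{309660}{5 + \frac{1879}{-569}} = \left(-1519252\right) \frac{1}{1349819} + \frac{309660}{5 + 1879 \left(- \frac{1}{569}\right)} = - \frac{1519252}{1349819} + \frac{309660}{5 - \frac{1879}{569}} = - \frac{1519252}{1349819} + \frac{309660}{\frac{966}{569}} = - \frac{1519252}{1349819} + 309660 \cdot \frac{569}{966} = - \frac{1519252}{1349819} + \frac{29366090}{161} = \frac{39638661638138}{217320859}$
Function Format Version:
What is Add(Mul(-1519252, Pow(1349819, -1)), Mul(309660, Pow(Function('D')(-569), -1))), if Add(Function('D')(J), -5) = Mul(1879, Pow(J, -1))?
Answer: Rational(39638661638138, 217320859) ≈ 1.8240e+5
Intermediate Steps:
Function('D')(J) = Add(5, Mul(1879, Pow(J, -1)))
Add(Mul(-1519252, Pow(1349819, -1)), Mul(309660, Pow(Function('D')(-569), -1))) = Add(Mul(-1519252, Pow(1349819, -1)), Mul(309660, Pow(Add(5, Mul(1879, Pow(-569, -1))), -1))) = Add(Mul(-1519252, Rational(1, 1349819)), Mul(309660, Pow(Add(5, Mul(1879, Rational(-1, 569))), -1))) = Add(Rational(-1519252, 1349819), Mul(309660, Pow(Add(5, Rational(-1879, 569)), -1))) = Add(Rational(-1519252, 1349819), Mul(309660, Pow(Rational(966, 569), -1))) = Add(Rational(-1519252, 1349819), Mul(309660, Rational(569, 966))) = Add(Rational(-1519252, 1349819), Rational(29366090, 161)) = Rational(39638661638138, 217320859)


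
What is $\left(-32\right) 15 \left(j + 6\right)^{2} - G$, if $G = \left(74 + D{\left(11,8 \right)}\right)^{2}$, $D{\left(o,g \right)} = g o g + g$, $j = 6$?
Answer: $-686916$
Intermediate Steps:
$D{\left(o,g \right)} = g + o g^{2}$ ($D{\left(o,g \right)} = o g^{2} + g = g + o g^{2}$)
$G = 617796$ ($G = \left(74 + 8 \left(1 + 8 \cdot 11\right)\right)^{2} = \left(74 + 8 \left(1 + 88\right)\right)^{2} = \left(74 + 8 \cdot 89\right)^{2} = \left(74 + 712\right)^{2} = 786^{2} = 617796$)
$\left(-32\right) 15 \left(j + 6\right)^{2} - G = \left(-32\right) 15 \left(6 + 6\right)^{2} - 617796 = - 480 \cdot 12^{2} - 617796 = \left(-480\right) 144 - 617796 = -69120 - 617796 = -686916$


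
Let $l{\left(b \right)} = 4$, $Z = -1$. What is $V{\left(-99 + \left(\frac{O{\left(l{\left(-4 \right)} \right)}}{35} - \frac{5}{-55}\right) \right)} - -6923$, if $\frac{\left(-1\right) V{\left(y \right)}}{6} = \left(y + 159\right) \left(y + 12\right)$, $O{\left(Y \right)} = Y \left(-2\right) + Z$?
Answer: $\frac{5664552419}{148225} \approx 38216.0$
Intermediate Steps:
$O{\left(Y \right)} = -1 - 2 Y$ ($O{\left(Y \right)} = Y \left(-2\right) - 1 = - 2 Y - 1 = -1 - 2 Y$)
$V{\left(y \right)} = - 6 \left(12 + y\right) \left(159 + y\right)$ ($V{\left(y \right)} = - 6 \left(y + 159\right) \left(y + 12\right) = - 6 \left(159 + y\right) \left(12 + y\right) = - 6 \left(12 + y\right) \left(159 + y\right)$)
$V{\left(-99 + \left(\frac{O{\left(l{\left(-4 \right)} \right)}}{35} - \frac{5}{-55}\right) \right)} - -6923 = \left(-11448 - 1026 \left(-99 + \left(\frac{-1 - 8}{35} - \frac{5}{-55}\right)\right) - 6 \left(-99 + \left(\frac{-1 - 8}{35} - \frac{5}{-55}\right)\right)^{2}\right) - -6923 = \left(-11448 - 1026 \left(-99 + \left(\left(-1 - 8\right) \frac{1}{35} - - \frac{1}{11}\right)\right) - 6 \left(-99 + \left(\left(-1 - 8\right) \frac{1}{35} - - \frac{1}{11}\right)\right)^{2}\right) + 6923 = \left(-11448 - 1026 \left(-99 + \left(\left(-9\right) \frac{1}{35} + \frac{1}{11}\right)\right) - 6 \left(-99 + \left(\left(-9\right) \frac{1}{35} + \frac{1}{11}\right)\right)^{2}\right) + 6923 = \left(-11448 - 1026 \left(-99 + \left(- \frac{9}{35} + \frac{1}{11}\right)\right) - 6 \left(-99 + \left(- \frac{9}{35} + \frac{1}{11}\right)\right)^{2}\right) + 6923 = \left(-11448 - 1026 \left(-99 - \frac{64}{385}\right) - 6 \left(-99 - \frac{64}{385}\right)^{2}\right) + 6923 = \left(-11448 - - \frac{39171654}{385} - 6 \left(- \frac{38179}{385}\right)^{2}\right) + 6923 = \left(-11448 + \frac{39171654}{385} - \frac{8745816246}{148225}\right) + 6923 = \frac{4638390744}{148225} + 6923 = \frac{5664552419}{148225}$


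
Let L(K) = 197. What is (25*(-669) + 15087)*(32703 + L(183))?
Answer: -53890200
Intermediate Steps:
(25*(-669) + 15087)*(32703 + L(183)) = (25*(-669) + 15087)*(32703 + 197) = (-16725 + 15087)*32900 = -1638*32900 = -53890200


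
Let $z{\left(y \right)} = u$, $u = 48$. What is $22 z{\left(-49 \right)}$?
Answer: $1056$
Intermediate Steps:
$z{\left(y \right)} = 48$
$22 z{\left(-49 \right)} = 22 \cdot 48 = 1056$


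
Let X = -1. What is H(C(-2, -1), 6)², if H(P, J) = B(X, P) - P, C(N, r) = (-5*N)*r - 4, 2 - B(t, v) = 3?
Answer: 169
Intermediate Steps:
B(t, v) = -1 (B(t, v) = 2 - 1*3 = 2 - 3 = -1)
C(N, r) = -4 - 5*N*r (C(N, r) = -5*N*r - 4 = -4 - 5*N*r)
H(P, J) = -1 - P
H(C(-2, -1), 6)² = (-1 - (-4 - 5*(-2)*(-1)))² = (-1 - (-4 - 10))² = (-1 - 1*(-14))² = (-1 + 14)² = 13² = 169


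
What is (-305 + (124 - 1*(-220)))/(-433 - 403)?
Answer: -39/836 ≈ -0.046651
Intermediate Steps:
(-305 + (124 - 1*(-220)))/(-433 - 403) = (-305 + (124 + 220))/(-836) = (-305 + 344)*(-1/836) = 39*(-1/836) = -39/836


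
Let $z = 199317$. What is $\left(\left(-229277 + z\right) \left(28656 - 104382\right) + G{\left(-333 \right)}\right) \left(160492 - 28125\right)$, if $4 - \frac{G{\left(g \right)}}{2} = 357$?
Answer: $300307664871218$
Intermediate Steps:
$G{\left(g \right)} = -706$ ($G{\left(g \right)} = 8 - 714 = -706$)
$\left(\left(-229277 + z\right) \left(28656 - 104382\right) + G{\left(-333 \right)}\right) \left(160492 - 28125\right) = \left(\left(-229277 + 199317\right) \left(28656 - 104382\right) - 706\right) \left(160492 - 28125\right) = \left(\left(-29960\right) \left(-75726\right) - 706\right) 132367 = \left(2268750960 - 706\right) 132367 = 2268750254 \cdot 132367 = 300307664871218$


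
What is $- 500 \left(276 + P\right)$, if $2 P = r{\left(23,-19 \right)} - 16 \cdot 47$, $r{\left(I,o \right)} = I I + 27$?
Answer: $-89000$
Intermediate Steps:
$r{\left(I,o \right)} = 27 + I^{2}$ ($r{\left(I,o \right)} = I^{2} + 27 = 27 + I^{2}$)
$P = -98$ ($P = \frac{\left(27 + 23^{2}\right) - 16 \cdot 47}{2} = \frac{\left(27 + 529\right) - 752}{2} = \frac{556 - 752}{2} = \frac{1}{2} \left(-196\right) = -98$)
$- 500 \left(276 + P\right) = - 500 \left(276 - 98\right) = \left(-500\right) 178 = -89000$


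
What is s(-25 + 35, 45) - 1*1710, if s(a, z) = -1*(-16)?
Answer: -1694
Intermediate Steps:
s(a, z) = 16
s(-25 + 35, 45) - 1*1710 = 16 - 1*1710 = 16 - 1710 = -1694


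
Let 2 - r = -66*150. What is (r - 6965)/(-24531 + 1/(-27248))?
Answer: -80027376/668420689 ≈ -0.11973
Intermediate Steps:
r = 9902 (r = 2 - (-66)*150 = 2 - 1*(-9900) = 2 + 9900 = 9902)
(r - 6965)/(-24531 + 1/(-27248)) = (9902 - 6965)/(-24531 + 1/(-27248)) = 2937/(-24531 - 1/27248) = 2937/(-668420689/27248) = 2937*(-27248/668420689) = -80027376/668420689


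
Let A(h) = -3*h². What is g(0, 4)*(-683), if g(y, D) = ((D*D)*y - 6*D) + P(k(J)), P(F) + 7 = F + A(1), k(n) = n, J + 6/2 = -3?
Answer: 27320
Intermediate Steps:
J = -6 (J = -3 - 3 = -6)
P(F) = -10 + F (P(F) = -7 + (F - 3*1²) = -7 + (F - 3*1) = -7 + (F - 3) = -7 + (-3 + F) = -10 + F)
g(y, D) = -16 - 6*D + y*D² (g(y, D) = ((D*D)*y - 6*D) + (-10 - 6) = (D²*y - 6*D) - 16 = (y*D² - 6*D) - 16 = (-6*D + y*D²) - 16 = -16 - 6*D + y*D²)
g(0, 4)*(-683) = (-16 - 6*4 + 0*4²)*(-683) = (-16 - 24 + 0*16)*(-683) = (-16 - 24 + 0)*(-683) = -40*(-683) = 27320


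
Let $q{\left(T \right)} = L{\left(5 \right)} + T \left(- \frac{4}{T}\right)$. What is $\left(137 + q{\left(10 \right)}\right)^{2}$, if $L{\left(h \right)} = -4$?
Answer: $16641$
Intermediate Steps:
$q{\left(T \right)} = -8$ ($q{\left(T \right)} = -4 + T \left(- \frac{4}{T}\right) = -4 - 4 = -8$)
$\left(137 + q{\left(10 \right)}\right)^{2} = \left(137 - 8\right)^{2} = 129^{2} = 16641$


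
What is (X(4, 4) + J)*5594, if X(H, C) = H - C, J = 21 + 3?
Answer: 134256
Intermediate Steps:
J = 24
(X(4, 4) + J)*5594 = ((4 - 1*4) + 24)*5594 = ((4 - 4) + 24)*5594 = (0 + 24)*5594 = 24*5594 = 134256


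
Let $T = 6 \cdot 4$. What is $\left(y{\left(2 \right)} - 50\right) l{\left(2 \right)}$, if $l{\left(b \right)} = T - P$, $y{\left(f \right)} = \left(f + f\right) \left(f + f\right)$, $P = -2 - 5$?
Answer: $-1054$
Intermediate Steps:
$P = -7$
$T = 24$
$y{\left(f \right)} = 4 f^{2}$ ($y{\left(f \right)} = 2 f 2 f = 4 f^{2}$)
$l{\left(b \right)} = 31$ ($l{\left(b \right)} = 24 - -7 = 24 + 7 = 31$)
$\left(y{\left(2 \right)} - 50\right) l{\left(2 \right)} = \left(4 \cdot 2^{2} - 50\right) 31 = \left(4 \cdot 4 - 50\right) 31 = \left(16 - 50\right) 31 = \left(-34\right) 31 = -1054$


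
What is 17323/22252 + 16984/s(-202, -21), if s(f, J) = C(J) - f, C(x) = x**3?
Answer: -220998911/201580868 ≈ -1.0963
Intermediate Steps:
s(f, J) = J**3 - f
17323/22252 + 16984/s(-202, -21) = 17323/22252 + 16984/((-21)**3 - 1*(-202)) = 17323*(1/22252) + 16984/(-9261 + 202) = 17323/22252 + 16984/(-9059) = 17323/22252 + 16984*(-1/9059) = 17323/22252 - 16984/9059 = -220998911/201580868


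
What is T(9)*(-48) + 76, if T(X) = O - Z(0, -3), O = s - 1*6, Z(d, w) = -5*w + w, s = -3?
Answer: 1084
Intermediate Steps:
Z(d, w) = -4*w
O = -9 (O = -3 - 1*6 = -3 - 6 = -9)
T(X) = -21 (T(X) = -9 - (-4)*(-3) = -9 - 1*12 = -9 - 12 = -21)
T(9)*(-48) + 76 = -21*(-48) + 76 = 1008 + 76 = 1084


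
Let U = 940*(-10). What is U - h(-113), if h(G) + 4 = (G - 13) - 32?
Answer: -9238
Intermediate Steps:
U = -9400
h(G) = -49 + G (h(G) = -4 + ((G - 13) - 32) = -4 + ((-13 + G) - 32) = -4 + (-45 + G) = -49 + G)
U - h(-113) = -9400 - (-49 - 113) = -9400 - 1*(-162) = -9400 + 162 = -9238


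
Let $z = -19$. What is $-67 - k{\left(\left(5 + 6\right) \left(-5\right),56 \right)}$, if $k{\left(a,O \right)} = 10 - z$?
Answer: $-96$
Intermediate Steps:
$k{\left(a,O \right)} = 29$ ($k{\left(a,O \right)} = 10 - -19 = 10 + 19 = 29$)
$-67 - k{\left(\left(5 + 6\right) \left(-5\right),56 \right)} = -67 - 29 = -96$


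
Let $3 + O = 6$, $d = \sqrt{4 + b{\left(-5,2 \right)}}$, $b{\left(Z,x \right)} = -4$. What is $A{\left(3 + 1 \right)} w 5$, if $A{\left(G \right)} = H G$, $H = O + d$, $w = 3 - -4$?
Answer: $420$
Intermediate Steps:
$w = 7$ ($w = 3 + 4 = 7$)
$d = 0$ ($d = \sqrt{4 - 4} = \sqrt{0} = 0$)
$O = 3$ ($O = -3 + 6 = 3$)
$H = 3$ ($H = 3 + 0 = 3$)
$A{\left(G \right)} = 3 G$
$A{\left(3 + 1 \right)} w 5 = 3 \left(3 + 1\right) 7 \cdot 5 = 3 \cdot 4 \cdot 7 \cdot 5 = 12 \cdot 7 \cdot 5 = 84 \cdot 5 = 420$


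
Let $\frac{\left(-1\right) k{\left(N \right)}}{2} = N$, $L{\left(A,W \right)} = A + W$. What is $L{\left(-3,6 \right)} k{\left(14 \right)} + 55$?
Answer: $-29$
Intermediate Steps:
$k{\left(N \right)} = - 2 N$
$L{\left(-3,6 \right)} k{\left(14 \right)} + 55 = \left(-3 + 6\right) \left(\left(-2\right) 14\right) + 55 = 3 \left(-28\right) + 55 = -84 + 55 = -29$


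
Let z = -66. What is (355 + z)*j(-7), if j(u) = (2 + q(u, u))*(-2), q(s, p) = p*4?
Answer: 15028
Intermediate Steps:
q(s, p) = 4*p
j(u) = -4 - 8*u (j(u) = (2 + 4*u)*(-2) = -4 - 8*u)
(355 + z)*j(-7) = (355 - 66)*(-4 - 8*(-7)) = 289*(-4 + 56) = 289*52 = 15028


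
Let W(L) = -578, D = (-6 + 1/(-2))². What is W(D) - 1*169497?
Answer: -170075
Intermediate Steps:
D = 169/4 (D = (-6 - ½)² = (-13/2)² = 169/4 ≈ 42.250)
W(D) - 1*169497 = -578 - 1*169497 = -578 - 169497 = -170075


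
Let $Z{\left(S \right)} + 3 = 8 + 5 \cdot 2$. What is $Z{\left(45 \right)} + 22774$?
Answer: $22789$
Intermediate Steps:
$Z{\left(S \right)} = 15$ ($Z{\left(S \right)} = -3 + \left(8 + 5 \cdot 2\right) = -3 + \left(8 + 10\right) = -3 + 18 = 15$)
$Z{\left(45 \right)} + 22774 = 15 + 22774 = 22789$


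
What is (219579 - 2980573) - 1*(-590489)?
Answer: -2170505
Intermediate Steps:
(219579 - 2980573) - 1*(-590489) = -2760994 + 590489 = -2170505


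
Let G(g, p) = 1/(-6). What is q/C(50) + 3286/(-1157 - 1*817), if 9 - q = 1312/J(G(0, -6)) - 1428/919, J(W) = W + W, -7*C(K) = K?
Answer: -25133630497/45352650 ≈ -554.18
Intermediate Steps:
G(g, p) = -⅙
C(K) = -K/7
J(W) = 2*W
q = 3626883/919 (q = 9 - (1312/((2*(-⅙))) - 1428/919) = 9 - (1312/(-⅓) - 1428*1/919) = 9 - (1312*(-3) - 1428/919) = 9 - (-3936 - 1428/919) = 9 - 1*(-3618612/919) = 9 + 3618612/919 = 3626883/919 ≈ 3946.6)
q/C(50) + 3286/(-1157 - 1*817) = 3626883/(919*((-⅐*50))) + 3286/(-1157 - 1*817) = 3626883/(919*(-50/7)) + 3286/(-1157 - 817) = (3626883/919)*(-7/50) + 3286/(-1974) = -25388181/45950 + 3286*(-1/1974) = -25388181/45950 - 1643/987 = -25133630497/45352650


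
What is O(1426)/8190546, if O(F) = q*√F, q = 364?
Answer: 2*√1426/45003 ≈ 0.0016782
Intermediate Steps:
O(F) = 364*√F
O(1426)/8190546 = (364*√1426)/8190546 = (364*√1426)*(1/8190546) = 2*√1426/45003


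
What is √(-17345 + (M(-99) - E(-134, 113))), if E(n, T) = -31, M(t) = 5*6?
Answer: 2*I*√4321 ≈ 131.47*I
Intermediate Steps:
M(t) = 30
√(-17345 + (M(-99) - E(-134, 113))) = √(-17345 + (30 - 1*(-31))) = √(-17345 + (30 + 31)) = √(-17345 + 61) = √(-17284) = 2*I*√4321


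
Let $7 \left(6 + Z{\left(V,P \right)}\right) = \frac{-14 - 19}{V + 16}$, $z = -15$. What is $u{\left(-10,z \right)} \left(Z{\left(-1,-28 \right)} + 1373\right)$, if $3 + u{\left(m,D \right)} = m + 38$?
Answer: $\frac{239170}{7} \approx 34167.0$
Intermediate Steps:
$u{\left(m,D \right)} = 35 + m$ ($u{\left(m,D \right)} = -3 + \left(m + 38\right) = -3 + \left(38 + m\right) = 35 + m$)
$Z{\left(V,P \right)} = -6 - \frac{33}{7 \left(16 + V\right)}$ ($Z{\left(V,P \right)} = -6 + \frac{\left(-14 - 19\right) \frac{1}{V + 16}}{7} = -6 + \frac{\left(-33\right) \frac{1}{16 + V}}{7} = -6 - \frac{33}{7 \left(16 + V\right)}$)
$u{\left(-10,z \right)} \left(Z{\left(-1,-28 \right)} + 1373\right) = \left(35 - 10\right) \left(\frac{3 \left(-235 - -14\right)}{7 \left(16 - 1\right)} + 1373\right) = 25 \left(\frac{3 \left(-235 + 14\right)}{7 \cdot 15} + 1373\right) = 25 \left(\frac{3}{7} \cdot \frac{1}{15} \left(-221\right) + 1373\right) = 25 \left(- \frac{221}{35} + 1373\right) = 25 \cdot \frac{47834}{35} = \frac{239170}{7}$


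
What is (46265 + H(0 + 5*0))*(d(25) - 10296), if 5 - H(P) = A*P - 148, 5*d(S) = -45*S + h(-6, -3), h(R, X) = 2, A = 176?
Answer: -2441726054/5 ≈ -4.8835e+8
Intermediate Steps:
d(S) = 2/5 - 9*S (d(S) = (-45*S + 2)/5 = (2 - 45*S)/5 = 2/5 - 9*S)
H(P) = 153 - 176*P (H(P) = 5 - (176*P - 148) = 5 - (-148 + 176*P) = 5 + (148 - 176*P) = 153 - 176*P)
(46265 + H(0 + 5*0))*(d(25) - 10296) = (46265 + (153 - 176*(0 + 5*0)))*((2/5 - 9*25) - 10296) = (46265 + (153 - 176*(0 + 0)))*((2/5 - 225) - 10296) = (46265 + (153 - 176*0))*(-1123/5 - 10296) = (46265 + (153 + 0))*(-52603/5) = (46265 + 153)*(-52603/5) = 46418*(-52603/5) = -2441726054/5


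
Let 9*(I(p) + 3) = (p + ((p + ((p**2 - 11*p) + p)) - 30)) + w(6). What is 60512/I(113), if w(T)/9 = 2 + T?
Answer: 7564/165 ≈ 45.842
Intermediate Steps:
w(T) = 18 + 9*T (w(T) = 9*(2 + T) = 18 + 9*T)
I(p) = 5/3 - 8*p/9 + p**2/9 (I(p) = -3 + ((p + ((p + ((p**2 - 11*p) + p)) - 30)) + (18 + 9*6))/9 = -3 + ((p + ((p + (p**2 - 10*p)) - 30)) + (18 + 54))/9 = -3 + ((p + ((p**2 - 9*p) - 30)) + 72)/9 = -3 + ((p + (-30 + p**2 - 9*p)) + 72)/9 = -3 + ((-30 + p**2 - 8*p) + 72)/9 = -3 + (42 + p**2 - 8*p)/9 = -3 + (14/3 - 8*p/9 + p**2/9) = 5/3 - 8*p/9 + p**2/9)
60512/I(113) = 60512/(5/3 - 8/9*113 + (1/9)*113**2) = 60512/(5/3 - 904/9 + (1/9)*12769) = 60512/(5/3 - 904/9 + 12769/9) = 60512/1320 = 60512*(1/1320) = 7564/165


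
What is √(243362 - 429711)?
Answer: I*√186349 ≈ 431.68*I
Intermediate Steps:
√(243362 - 429711) = √(-186349) = I*√186349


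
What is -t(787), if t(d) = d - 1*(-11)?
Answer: -798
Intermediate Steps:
t(d) = 11 + d (t(d) = d + 11 = 11 + d)
-t(787) = -(11 + 787) = -1*798 = -798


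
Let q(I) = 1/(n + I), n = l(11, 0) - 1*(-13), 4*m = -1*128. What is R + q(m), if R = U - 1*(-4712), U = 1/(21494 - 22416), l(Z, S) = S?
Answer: 82543875/17518 ≈ 4711.9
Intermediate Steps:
m = -32 (m = (-1*128)/4 = (1/4)*(-128) = -32)
n = 13 (n = 0 - 1*(-13) = 0 + 13 = 13)
q(I) = 1/(13 + I)
U = -1/922 (U = 1/(-922) = -1/922 ≈ -0.0010846)
R = 4344463/922 (R = -1/922 - 1*(-4712) = -1/922 + 4712 = 4344463/922 ≈ 4712.0)
R + q(m) = 4344463/922 + 1/(13 - 32) = 4344463/922 + 1/(-19) = 4344463/922 - 1/19 = 82543875/17518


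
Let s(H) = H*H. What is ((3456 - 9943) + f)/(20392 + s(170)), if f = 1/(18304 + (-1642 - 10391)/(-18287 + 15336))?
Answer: -87618508692/665776409251 ≈ -0.13160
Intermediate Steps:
s(H) = H**2
f = 2951/54027137 (f = 1/(18304 - 12033/(-2951)) = 1/(18304 - 12033*(-1/2951)) = 1/(18304 + 12033/2951) = 1/(54027137/2951) = 2951/54027137 ≈ 5.4621e-5)
((3456 - 9943) + f)/(20392 + s(170)) = ((3456 - 9943) + 2951/54027137)/(20392 + 170**2) = (-6487 + 2951/54027137)/(20392 + 28900) = -350474034768/54027137/49292 = -350474034768/54027137*1/49292 = -87618508692/665776409251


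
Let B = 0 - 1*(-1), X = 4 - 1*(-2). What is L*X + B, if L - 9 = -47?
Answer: -227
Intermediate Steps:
L = -38 (L = 9 - 47 = -38)
X = 6 (X = 4 + 2 = 6)
B = 1 (B = 0 + 1 = 1)
L*X + B = -38*6 + 1 = -228 + 1 = -227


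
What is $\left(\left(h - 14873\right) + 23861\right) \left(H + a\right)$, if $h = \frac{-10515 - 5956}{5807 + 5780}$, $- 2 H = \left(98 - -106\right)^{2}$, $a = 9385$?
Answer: $- \frac{1189448261155}{11587} \approx -1.0265 \cdot 10^{8}$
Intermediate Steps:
$H = -20808$ ($H = - \frac{\left(98 - -106\right)^{2}}{2} = - \frac{\left(98 + 106\right)^{2}}{2} = - \frac{204^{2}}{2} = \left(- \frac{1}{2}\right) 41616 = -20808$)
$h = - \frac{16471}{11587} \approx -1.4215$
$\left(\left(h - 14873\right) + 23861\right) \left(H + a\right) = \left(\left(- \frac{16471}{11587} - 14873\right) + 23861\right) \left(-20808 + 9385\right) = \left(- \frac{172349922}{11587} + 23861\right) \left(-11423\right) = \frac{104127485}{11587} \left(-11423\right) = - \frac{1189448261155}{11587}$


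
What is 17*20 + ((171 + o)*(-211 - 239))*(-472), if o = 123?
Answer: 62445940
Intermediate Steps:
17*20 + ((171 + o)*(-211 - 239))*(-472) = 17*20 + ((171 + 123)*(-211 - 239))*(-472) = 340 + (294*(-450))*(-472) = 340 - 132300*(-472) = 340 + 62445600 = 62445940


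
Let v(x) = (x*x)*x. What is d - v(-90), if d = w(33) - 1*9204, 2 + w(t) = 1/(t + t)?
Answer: 47506405/66 ≈ 7.1979e+5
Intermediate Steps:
v(x) = x**3 (v(x) = x**2*x = x**3)
w(t) = -2 + 1/(2*t) (w(t) = -2 + 1/(t + t) = -2 + 1/(2*t))
d = -607595/66 (d = (-2 + (1/2)/33) - 1*9204 = (-2 + (1/2)*(1/33)) - 9204 = (-2 + 1/66) - 9204 = -131/66 - 9204 = -607595/66 ≈ -9206.0)
d - v(-90) = -607595/66 - 1*(-90)**3 = -607595/66 - 1*(-729000) = -607595/66 + 729000 = 47506405/66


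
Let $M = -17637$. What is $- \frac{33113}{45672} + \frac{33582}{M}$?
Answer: $- \frac{705923695}{268505688} \approx -2.6291$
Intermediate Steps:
$- \frac{33113}{45672} + \frac{33582}{M} = - \frac{33113}{45672} + \frac{33582}{-17637} = \left(-33113\right) \frac{1}{45672} + 33582 \left(- \frac{1}{17637}\right) = - \frac{33113}{45672} - \frac{11194}{5879} = - \frac{705923695}{268505688}$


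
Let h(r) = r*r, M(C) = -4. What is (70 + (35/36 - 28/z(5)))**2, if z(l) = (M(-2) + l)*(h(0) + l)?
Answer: 138462289/32400 ≈ 4273.5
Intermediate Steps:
h(r) = r**2
z(l) = l*(-4 + l) (z(l) = (-4 + l)*(0**2 + l) = (-4 + l)*(0 + l) = (-4 + l)*l = l*(-4 + l))
(70 + (35/36 - 28/z(5)))**2 = (70 + (35/36 - 28*1/(5*(-4 + 5))))**2 = (70 + (35*(1/36) - 28/(5*1)))**2 = (70 + (35/36 - 28/5))**2 = (70 - 833/180)**2 = (11767/180)**2 = 138462289/32400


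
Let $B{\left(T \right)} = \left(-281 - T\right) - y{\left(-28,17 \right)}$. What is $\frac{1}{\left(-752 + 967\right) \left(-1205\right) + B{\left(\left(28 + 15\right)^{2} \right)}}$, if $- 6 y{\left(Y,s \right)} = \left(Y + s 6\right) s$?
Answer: $- \frac{3}{782986} \approx -3.8315 \cdot 10^{-6}$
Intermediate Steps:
$y{\left(Y,s \right)} = - \frac{s \left(Y + 6 s\right)}{6}$ ($y{\left(Y,s \right)} = - \frac{\left(Y + s 6\right) s}{6} = - \frac{\left(Y + 6 s\right) s}{6} = - \frac{s \left(Y + 6 s\right)}{6}$)
$B{\left(T \right)} = - \frac{214}{3} - T$ ($B{\left(T \right)} = \left(-281 - T\right) - \left(- \frac{1}{6}\right) 17 \left(-28 + 6 \cdot 17\right) = \left(-281 - T\right) - \left(- \frac{1}{6}\right) 17 \left(-28 + 102\right) = \left(-281 - T\right) - \left(- \frac{1}{6}\right) 17 \cdot 74 = \left(-281 - T\right) - - \frac{629}{3} = \left(-281 - T\right) + \frac{629}{3} = - \frac{214}{3} - T$)
$\frac{1}{\left(-752 + 967\right) \left(-1205\right) + B{\left(\left(28 + 15\right)^{2} \right)}} = \frac{1}{\left(-752 + 967\right) \left(-1205\right) - \left(\frac{214}{3} + \left(28 + 15\right)^{2}\right)} = \frac{1}{215 \left(-1205\right) - \frac{5761}{3}} = \frac{1}{-259075 - \frac{5761}{3}} = \frac{1}{- \frac{782986}{3}} = - \frac{3}{782986}$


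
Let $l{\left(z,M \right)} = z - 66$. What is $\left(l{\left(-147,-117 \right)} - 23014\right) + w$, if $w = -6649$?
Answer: $-29876$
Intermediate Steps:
$l{\left(z,M \right)} = -66 + z$ ($l{\left(z,M \right)} = z - 66 = -66 + z$)
$\left(l{\left(-147,-117 \right)} - 23014\right) + w = \left(\left(-66 - 147\right) - 23014\right) - 6649 = \left(-213 - 23014\right) - 6649 = -23227 - 6649 = -29876$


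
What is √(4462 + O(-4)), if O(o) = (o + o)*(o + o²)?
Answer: √4366 ≈ 66.076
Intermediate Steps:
O(o) = 2*o*(o + o²) (O(o) = (2*o)*(o + o²) = 2*o*(o + o²))
√(4462 + O(-4)) = √(4462 + 2*(-4)²*(1 - 4)) = √(4462 + 2*16*(-3)) = √(4462 - 96) = √4366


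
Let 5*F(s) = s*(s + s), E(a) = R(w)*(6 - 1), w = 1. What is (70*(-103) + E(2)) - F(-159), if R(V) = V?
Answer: -86587/5 ≈ -17317.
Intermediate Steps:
E(a) = 5 (E(a) = 1*(6 - 1) = 1*5 = 5)
F(s) = 2*s²/5 (F(s) = (s*(s + s))/5 = (s*(2*s))/5 = (2*s²)/5 = 2*s²/5)
(70*(-103) + E(2)) - F(-159) = (70*(-103) + 5) - 2*(-159)²/5 = (-7210 + 5) - 2*25281/5 = -7205 - 1*50562/5 = -7205 - 50562/5 = -86587/5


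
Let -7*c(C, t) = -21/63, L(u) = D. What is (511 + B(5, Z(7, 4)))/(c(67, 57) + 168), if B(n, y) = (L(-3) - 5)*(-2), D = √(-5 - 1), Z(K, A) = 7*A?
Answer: 10941/3529 - 42*I*√6/3529 ≈ 3.1003 - 0.029152*I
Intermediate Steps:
D = I*√6 (D = √(-6) = I*√6 ≈ 2.4495*I)
L(u) = I*√6
B(n, y) = 10 - 2*I*√6 (B(n, y) = (I*√6 - 5)*(-2) = (-5 + I*√6)*(-2) = 10 - 2*I*√6)
c(C, t) = 1/21 (c(C, t) = -(-3)/63 = -⅐*(-⅓) = 1/21)
(511 + B(5, Z(7, 4)))/(c(67, 57) + 168) = (511 + (10 - 2*I*√6))/(1/21 + 168) = (521 - 2*I*√6)/(3529/21) = (521 - 2*I*√6)*(21/3529) = 10941/3529 - 42*I*√6/3529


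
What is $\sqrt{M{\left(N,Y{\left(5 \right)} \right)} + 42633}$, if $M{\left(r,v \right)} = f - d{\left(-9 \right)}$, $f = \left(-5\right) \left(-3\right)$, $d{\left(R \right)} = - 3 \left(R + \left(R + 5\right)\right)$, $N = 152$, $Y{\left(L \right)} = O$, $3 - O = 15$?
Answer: $\sqrt{42609} \approx 206.42$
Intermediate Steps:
$O = -12$ ($O = 3 - 15 = -12$)
$Y{\left(L \right)} = -12$
$d{\left(R \right)} = -15 - 6 R$ ($d{\left(R \right)} = - 3 \left(R + \left(5 + R\right)\right) = - 3 \left(5 + 2 R\right) = -15 - 6 R$)
$f = 15$
$M{\left(r,v \right)} = -24$ ($M{\left(r,v \right)} = 15 - \left(-15 - -54\right) = 15 - \left(-15 + 54\right) = 15 - 39 = -24$)
$\sqrt{M{\left(N,Y{\left(5 \right)} \right)} + 42633} = \sqrt{-24 + 42633} = \sqrt{42609}$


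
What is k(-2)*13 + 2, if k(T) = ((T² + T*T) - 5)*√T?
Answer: 2 + 39*I*√2 ≈ 2.0 + 55.154*I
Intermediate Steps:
k(T) = √T*(-5 + 2*T²) (k(T) = ((T² + T²) - 5)*√T = (2*T² - 5)*√T = (-5 + 2*T²)*√T = √T*(-5 + 2*T²))
k(-2)*13 + 2 = (√(-2)*(-5 + 2*(-2)²))*13 + 2 = ((I*√2)*(-5 + 2*4))*13 + 2 = ((I*√2)*(-5 + 8))*13 + 2 = ((I*√2)*3)*13 + 2 = (3*I*√2)*13 + 2 = 39*I*√2 + 2 = 2 + 39*I*√2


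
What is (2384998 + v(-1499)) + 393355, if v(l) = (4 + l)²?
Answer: 5013378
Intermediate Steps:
(2384998 + v(-1499)) + 393355 = (2384998 + (4 - 1499)²) + 393355 = (2384998 + (-1495)²) + 393355 = (2384998 + 2235025) + 393355 = 4620023 + 393355 = 5013378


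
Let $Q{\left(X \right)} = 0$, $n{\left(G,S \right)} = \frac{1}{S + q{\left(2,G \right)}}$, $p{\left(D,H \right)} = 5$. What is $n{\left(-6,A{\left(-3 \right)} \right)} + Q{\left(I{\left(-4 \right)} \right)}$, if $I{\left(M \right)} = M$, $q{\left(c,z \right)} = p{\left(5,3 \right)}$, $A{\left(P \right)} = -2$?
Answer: $\frac{1}{3} \approx 0.33333$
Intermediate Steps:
$q{\left(c,z \right)} = 5$
$n{\left(G,S \right)} = \frac{1}{5 + S}$ ($n{\left(G,S \right)} = \frac{1}{S + 5} = \frac{1}{5 + S}$)
$n{\left(-6,A{\left(-3 \right)} \right)} + Q{\left(I{\left(-4 \right)} \right)} = \frac{1}{5 - 2} + 0 = \frac{1}{3} + 0 = \frac{1}{3}$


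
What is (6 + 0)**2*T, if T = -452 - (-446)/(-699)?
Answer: -3796728/233 ≈ -16295.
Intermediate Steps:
T = -316394/699 (T = -452 - (-446)*(-1)/699 = -452 - 1*446/699 = -452 - 446/699 = -316394/699 ≈ -452.64)
(6 + 0)**2*T = (6 + 0)**2*(-316394/699) = 6**2*(-316394/699) = 36*(-316394/699) = -3796728/233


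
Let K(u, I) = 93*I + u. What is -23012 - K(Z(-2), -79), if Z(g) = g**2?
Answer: -15669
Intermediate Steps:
K(u, I) = u + 93*I
-23012 - K(Z(-2), -79) = -23012 - ((-2)**2 + 93*(-79)) = -23012 - (4 - 7347) = -23012 - 1*(-7343) = -23012 + 7343 = -15669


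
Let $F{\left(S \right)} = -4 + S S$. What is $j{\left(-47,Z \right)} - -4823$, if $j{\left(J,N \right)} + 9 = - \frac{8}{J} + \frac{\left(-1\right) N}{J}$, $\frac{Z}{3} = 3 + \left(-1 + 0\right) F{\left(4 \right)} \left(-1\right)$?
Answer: $\frac{226311}{47} \approx 4815.1$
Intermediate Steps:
$F{\left(S \right)} = -4 + S^{2}$
$Z = 45$ ($Z = 3 \left(3 + \left(-1 + 0\right) \left(-4 + 4^{2}\right) \left(-1\right)\right) = 3 \left(3 + - (-4 + 16) \left(-1\right)\right) = 3 \left(3 + \left(-1\right) 12 \left(-1\right)\right) = 3 \left(3 - -12\right) = 3 \left(3 + 12\right) = 3 \cdot 15 = 45$)
$j{\left(J,N \right)} = -9 - \frac{8}{J} - \frac{N}{J}$ ($j{\left(J,N \right)} = -9 + \left(- \frac{8}{J} + \frac{\left(-1\right) N}{J}\right) = -9 - \left(\frac{8}{J} + \frac{N}{J}\right) = -9 - \frac{8}{J} - \frac{N}{J}$)
$j{\left(-47,Z \right)} - -4823 = \frac{-8 - 45 - -423}{-47} - -4823 = - \frac{-8 - 45 + 423}{47} + 4823 = \left(- \frac{1}{47}\right) 370 + 4823 = - \frac{370}{47} + 4823 = \frac{226311}{47}$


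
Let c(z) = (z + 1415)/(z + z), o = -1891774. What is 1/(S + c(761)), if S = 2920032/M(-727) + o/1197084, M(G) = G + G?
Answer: -331141565874/665073239155489 ≈ -0.00049790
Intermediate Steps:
M(G) = 2*G
S = -874568556521/435140034 (S = 2920032/((2*(-727))) - 1891774/1197084 = 2920032/(-1454) - 1891774*1/1197084 = 2920032*(-1/1454) - 945887/598542 = -1460016/727 - 945887/598542 = -874568556521/435140034 ≈ -2009.9)
c(z) = (1415 + z)/(2*z) (c(z) = (1415 + z)/((2*z)) = (1415 + z)*(1/(2*z)) = (1415 + z)/(2*z))
1/(S + c(761)) = 1/(-874568556521/435140034 + (1/2)*(1415 + 761)/761) = 1/(-874568556521/435140034 + (1/2)*(1/761)*2176) = 1/(-874568556521/435140034 + 1088/761) = 1/(-665073239155489/331141565874) = -331141565874/665073239155489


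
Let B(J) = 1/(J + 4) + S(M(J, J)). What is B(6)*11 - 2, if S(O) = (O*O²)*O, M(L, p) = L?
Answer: 142551/10 ≈ 14255.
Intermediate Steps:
S(O) = O⁴ (S(O) = O³*O = O⁴)
B(J) = J⁴ + 1/(4 + J) (B(J) = 1/(J + 4) + J⁴ = 1/(4 + J) + J⁴ = J⁴ + 1/(4 + J))
B(6)*11 - 2 = ((1 + 6⁵ + 4*6⁴)/(4 + 6))*11 - 2 = ((1 + 7776 + 4*1296)/10)*11 - 2 = ((1 + 7776 + 5184)/10)*11 - 2 = ((⅒)*12961)*11 - 2 = (12961/10)*11 - 2 = 142571/10 - 2 = 142551/10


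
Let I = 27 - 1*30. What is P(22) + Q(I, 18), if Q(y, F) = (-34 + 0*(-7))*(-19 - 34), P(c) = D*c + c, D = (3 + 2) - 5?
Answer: 1824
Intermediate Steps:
D = 0 (D = 5 - 5 = 0)
P(c) = c (P(c) = 0*c + c = 0 + c = c)
I = -3 (I = 27 - 30 = -3)
Q(y, F) = 1802 (Q(y, F) = (-34 + 0)*(-53) = -34*(-53) = 1802)
P(22) + Q(I, 18) = 22 + 1802 = 1824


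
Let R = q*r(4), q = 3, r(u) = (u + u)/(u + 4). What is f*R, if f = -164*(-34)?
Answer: 16728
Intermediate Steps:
r(u) = 2*u/(4 + u) (r(u) = (2*u)/(4 + u) = 2*u/(4 + u))
R = 3 (R = 3*(2*4/(4 + 4)) = 3*(2*4/8) = 3*(2*4*(⅛)) = 3*1 = 3)
f = 5576
f*R = 5576*3 = 16728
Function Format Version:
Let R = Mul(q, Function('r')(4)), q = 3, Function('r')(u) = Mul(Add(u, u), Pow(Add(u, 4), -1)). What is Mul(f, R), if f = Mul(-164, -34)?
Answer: 16728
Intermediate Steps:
Function('r')(u) = Mul(2, u, Pow(Add(4, u), -1)) (Function('r')(u) = Mul(Mul(2, u), Pow(Add(4, u), -1)) = Mul(2, u, Pow(Add(4, u), -1)))
R = 3 (R = Mul(3, Mul(2, 4, Pow(Add(4, 4), -1))) = Mul(3, Mul(2, 4, Pow(8, -1))) = Mul(3, Mul(2, 4, Rational(1, 8))) = Mul(3, 1) = 3)
f = 5576
Mul(f, R) = Mul(5576, 3) = 16728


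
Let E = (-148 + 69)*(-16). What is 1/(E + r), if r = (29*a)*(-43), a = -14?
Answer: 1/18722 ≈ 5.3413e-5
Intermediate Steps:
E = 1264 (E = -79*(-16) = 1264)
r = 17458 (r = (29*(-14))*(-43) = -406*(-43) = 17458)
1/(E + r) = 1/(1264 + 17458) = 1/18722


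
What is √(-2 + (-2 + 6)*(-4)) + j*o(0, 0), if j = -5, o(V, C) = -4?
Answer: 20 + 3*I*√2 ≈ 20.0 + 4.2426*I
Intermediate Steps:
√(-2 + (-2 + 6)*(-4)) + j*o(0, 0) = √(-2 + (-2 + 6)*(-4)) - 5*(-4) = √(-2 + 4*(-4)) + 20 = √(-2 - 16) + 20 = √(-18) + 20 = 3*I*√2 + 20 = 20 + 3*I*√2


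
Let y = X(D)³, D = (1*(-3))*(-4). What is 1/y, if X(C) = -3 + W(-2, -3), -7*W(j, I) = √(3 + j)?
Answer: -343/10648 ≈ -0.032213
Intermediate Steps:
W(j, I) = -√(3 + j)/7
D = 12 (D = -3*(-4) = 12)
X(C) = -22/7 (X(C) = -3 - √(3 - 2)/7 = -3 - √1/7 = -3 - ⅐*1 = -3 - ⅐ = -22/7)
y = -10648/343 (y = (-22/7)³ = -10648/343 ≈ -31.044)
1/y = 1/(-10648/343) = -343/10648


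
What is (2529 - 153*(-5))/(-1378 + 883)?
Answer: -366/55 ≈ -6.6545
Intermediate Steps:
(2529 - 153*(-5))/(-1378 + 883) = (2529 + 765)/(-495) = 3294*(-1/495) = -366/55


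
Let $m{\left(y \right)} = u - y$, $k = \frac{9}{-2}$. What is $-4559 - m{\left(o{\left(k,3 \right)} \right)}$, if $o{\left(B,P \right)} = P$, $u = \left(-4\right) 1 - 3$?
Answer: $-4549$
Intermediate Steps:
$u = -7$ ($u = -4 - 3 = -7$)
$k = - \frac{9}{2}$ ($k = 9 \left(- \frac{1}{2}\right) = - \frac{9}{2} \approx -4.5$)
$m{\left(y \right)} = -7 - y$
$-4559 - m{\left(o{\left(k,3 \right)} \right)} = -4559 - \left(-7 - 3\right) = -4559 - -10 = -4559 + 10 = -4549$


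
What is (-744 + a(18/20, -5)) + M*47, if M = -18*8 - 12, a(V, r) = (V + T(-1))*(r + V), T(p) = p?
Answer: -807559/100 ≈ -8075.6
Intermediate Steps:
a(V, r) = (-1 + V)*(V + r) (a(V, r) = (V - 1)*(r + V) = (-1 + V)*(V + r))
M = -156 (M = -144 - 12 = -156)
(-744 + a(18/20, -5)) + M*47 = (-744 + ((18/20)² - 18/20 - 1*(-5) + (18/20)*(-5))) - 156*47 = (-744 + ((18*(1/20))² - 18/20 + 5 + (18*(1/20))*(-5))) - 7332 = (-744 + ((9/10)² - 1*9/10 + 5 + (9/10)*(-5))) - 7332 = (-744 + (81/100 - 9/10 + 5 - 9/2)) - 7332 = (-744 + 41/100) - 7332 = -74359/100 - 7332 = -807559/100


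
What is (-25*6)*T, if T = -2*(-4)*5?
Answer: -6000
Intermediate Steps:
T = 40 (T = 8*5 = 40)
(-25*6)*T = -25*6*40 = -150*40 = -6000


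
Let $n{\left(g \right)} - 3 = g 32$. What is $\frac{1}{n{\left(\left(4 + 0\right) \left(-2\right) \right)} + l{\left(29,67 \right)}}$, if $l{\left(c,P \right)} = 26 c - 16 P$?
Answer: $- \frac{1}{571} \approx -0.0017513$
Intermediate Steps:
$l{\left(c,P \right)} = - 16 P + 26 c$
$n{\left(g \right)} = 3 + 32 g$ ($n{\left(g \right)} = 3 + g 32 = 3 + 32 g$)
$\frac{1}{n{\left(\left(4 + 0\right) \left(-2\right) \right)} + l{\left(29,67 \right)}} = \frac{1}{\left(3 + 32 \left(4 + 0\right) \left(-2\right)\right) + \left(\left(-16\right) 67 + 26 \cdot 29\right)} = \frac{1}{\left(3 + 32 \cdot 4 \left(-2\right)\right) + \left(-1072 + 754\right)} = \frac{1}{\left(3 + 32 \left(-8\right)\right) - 318} = \frac{1}{\left(3 - 256\right) - 318} = \frac{1}{-253 - 318} = \frac{1}{-571} = - \frac{1}{571}$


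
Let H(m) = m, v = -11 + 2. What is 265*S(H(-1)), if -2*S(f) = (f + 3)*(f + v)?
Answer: 2650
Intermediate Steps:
v = -9
S(f) = -(-9 + f)*(3 + f)/2 (S(f) = -(f + 3)*(f - 9)/2 = -(3 + f)*(-9 + f)/2 = -(-9 + f)*(3 + f)/2)
265*S(H(-1)) = 265*(27/2 + 3*(-1) - ½*(-1)²) = 265*(27/2 - 3 - ½*1) = 265*(27/2 - 3 - ½) = 265*10 = 2650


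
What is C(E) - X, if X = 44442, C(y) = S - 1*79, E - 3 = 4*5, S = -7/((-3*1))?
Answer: -133556/3 ≈ -44519.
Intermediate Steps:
S = 7/3 (S = -7/(-3) = -7*(-⅓) = 7/3 ≈ 2.3333)
E = 23 (E = 3 + 4*5 = 3 + 20 = 23)
C(y) = -230/3 (C(y) = 7/3 - 1*79 = 7/3 - 79 = -230/3)
C(E) - X = -230/3 - 1*44442 = -230/3 - 44442 = -133556/3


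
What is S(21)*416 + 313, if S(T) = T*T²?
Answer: 3852889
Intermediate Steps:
S(T) = T³
S(21)*416 + 313 = 21³*416 + 313 = 9261*416 + 313 = 3852576 + 313 = 3852889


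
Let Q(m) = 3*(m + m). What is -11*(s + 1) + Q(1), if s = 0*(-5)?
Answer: -5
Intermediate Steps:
s = 0
Q(m) = 6*m (Q(m) = 3*(2*m) = 6*m)
-11*(s + 1) + Q(1) = -11*(0 + 1) + 6*1 = -11*1 + 6 = -11 + 6 = -5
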